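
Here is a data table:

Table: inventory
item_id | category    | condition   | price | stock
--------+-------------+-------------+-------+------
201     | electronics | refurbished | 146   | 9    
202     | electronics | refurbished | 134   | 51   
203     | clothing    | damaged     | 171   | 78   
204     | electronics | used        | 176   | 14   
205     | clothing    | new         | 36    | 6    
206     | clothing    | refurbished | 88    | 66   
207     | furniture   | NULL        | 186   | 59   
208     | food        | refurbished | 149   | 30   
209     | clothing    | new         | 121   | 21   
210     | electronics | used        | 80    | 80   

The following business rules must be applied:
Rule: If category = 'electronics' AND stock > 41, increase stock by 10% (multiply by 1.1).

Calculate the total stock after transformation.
427.1

Step 1: Find records where category = 'electronics' AND stock > 41
Step 2: 2 records match, summing to 131
Step 3: After multiplier: 131 × 1.1 = 144.1
Step 4: Unaffected records sum: 283
Step 5: Final sum = 144.1 + 283 = 427.1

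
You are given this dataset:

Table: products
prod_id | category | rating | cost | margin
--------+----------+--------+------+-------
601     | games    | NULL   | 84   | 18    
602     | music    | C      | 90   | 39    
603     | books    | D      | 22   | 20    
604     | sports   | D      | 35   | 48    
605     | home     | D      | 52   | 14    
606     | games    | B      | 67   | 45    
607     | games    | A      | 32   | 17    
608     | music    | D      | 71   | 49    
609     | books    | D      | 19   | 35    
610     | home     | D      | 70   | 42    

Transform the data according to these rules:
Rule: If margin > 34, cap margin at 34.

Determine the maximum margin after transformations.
34

Step 1: Original maximum margin = 49
Step 2: Apply cap at 34
Step 3: 6 records had margin > 34 and were capped
Step 4: Maximum after transformation = 34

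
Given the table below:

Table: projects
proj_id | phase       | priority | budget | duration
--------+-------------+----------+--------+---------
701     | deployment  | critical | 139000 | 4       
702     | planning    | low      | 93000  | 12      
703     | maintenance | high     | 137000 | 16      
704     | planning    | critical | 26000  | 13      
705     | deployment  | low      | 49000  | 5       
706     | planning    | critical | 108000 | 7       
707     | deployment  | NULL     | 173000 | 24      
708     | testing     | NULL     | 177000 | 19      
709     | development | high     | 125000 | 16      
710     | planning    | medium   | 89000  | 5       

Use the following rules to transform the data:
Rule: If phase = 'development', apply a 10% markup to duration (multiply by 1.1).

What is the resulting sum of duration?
122.6

Step 1: Records with phase = 'development' have total duration = 16
Step 2: Apply multiplier: 16 × 1.1 = 17.6
Step 3: Other records total: 105
Step 4: Final sum = 17.6 + 105 = 122.6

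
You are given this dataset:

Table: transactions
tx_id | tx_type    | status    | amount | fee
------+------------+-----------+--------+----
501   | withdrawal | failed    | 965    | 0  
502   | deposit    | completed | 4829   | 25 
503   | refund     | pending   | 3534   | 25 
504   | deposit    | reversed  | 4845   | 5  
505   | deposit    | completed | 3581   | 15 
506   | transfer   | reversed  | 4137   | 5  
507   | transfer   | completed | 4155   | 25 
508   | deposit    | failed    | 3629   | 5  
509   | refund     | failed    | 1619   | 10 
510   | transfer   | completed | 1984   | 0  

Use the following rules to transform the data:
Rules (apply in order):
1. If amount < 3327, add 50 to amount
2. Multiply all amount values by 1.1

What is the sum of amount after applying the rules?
36770.8

Step 1: Apply Rule 1 - Add 50 to records with amount < 3327
  - 3 records affected: 4568 + (3 × 50) = 4718
  - Unaffected records: 28710
  - Sum after Rule 1: 33428
Step 2: Apply Rule 2 - Multiply all by 1.1
  - 33428 × 1.1 = 36770.8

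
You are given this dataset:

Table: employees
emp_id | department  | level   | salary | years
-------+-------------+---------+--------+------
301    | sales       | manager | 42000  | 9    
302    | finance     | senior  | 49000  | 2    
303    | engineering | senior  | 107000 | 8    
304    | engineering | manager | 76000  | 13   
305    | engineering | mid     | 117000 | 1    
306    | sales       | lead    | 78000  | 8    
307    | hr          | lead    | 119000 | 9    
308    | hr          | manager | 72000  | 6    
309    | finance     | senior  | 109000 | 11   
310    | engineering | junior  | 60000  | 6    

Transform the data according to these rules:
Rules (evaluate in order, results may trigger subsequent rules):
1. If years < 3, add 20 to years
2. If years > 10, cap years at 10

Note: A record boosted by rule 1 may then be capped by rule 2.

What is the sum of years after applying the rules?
86

Step 1: Apply rule 1 to records with years < 3
  - 2 records get bonus of 20
  - Of these, 2 records then exceed 10 and get capped
Step 2: Apply rule 2 to records with years > 10
  - 2 records (original) are capped
Step 3: Calculate final sum = 86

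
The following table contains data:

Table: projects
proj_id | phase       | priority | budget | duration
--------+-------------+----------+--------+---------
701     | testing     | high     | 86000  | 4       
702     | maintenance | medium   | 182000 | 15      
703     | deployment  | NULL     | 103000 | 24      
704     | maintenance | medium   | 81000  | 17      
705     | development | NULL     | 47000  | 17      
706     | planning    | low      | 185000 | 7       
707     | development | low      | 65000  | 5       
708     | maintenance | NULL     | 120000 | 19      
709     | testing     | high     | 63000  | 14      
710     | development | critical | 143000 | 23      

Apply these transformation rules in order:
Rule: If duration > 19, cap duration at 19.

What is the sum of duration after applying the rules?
136

Step 1: 2 records have duration > 19
Step 2: These records originally summed to 47
Step 3: After capping: 2 × 19 = 38
Step 4: Unaffected records sum: 98
Step 5: Final sum = 38 + 98 = 136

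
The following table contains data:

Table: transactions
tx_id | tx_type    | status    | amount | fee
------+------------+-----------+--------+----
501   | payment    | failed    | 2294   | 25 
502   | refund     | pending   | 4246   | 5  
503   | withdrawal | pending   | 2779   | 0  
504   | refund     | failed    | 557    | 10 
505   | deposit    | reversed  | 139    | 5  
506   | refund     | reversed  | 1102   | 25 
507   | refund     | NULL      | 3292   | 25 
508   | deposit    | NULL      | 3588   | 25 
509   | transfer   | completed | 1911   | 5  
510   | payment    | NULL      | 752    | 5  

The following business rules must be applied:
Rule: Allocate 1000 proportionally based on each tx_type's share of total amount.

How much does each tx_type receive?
deposit: 180.4, payment: 147.43, refund: 445.16, transfer: 92.5, withdrawal: 134.51

Step 1: Calculate total amount = 20660
Step 2: Calculate each tx_type's proportion:
  deposit: 3727/20660 = 18.04% → 180.4
  payment: 3046/20660 = 14.74% → 147.43
  refund: 9197/20660 = 44.52% → 445.16
  transfer: 1911/20660 = 9.25% → 92.5
  withdrawal: 2779/20660 = 13.45% → 134.51
Step 3: Verify: sum of allocations ≈ 1000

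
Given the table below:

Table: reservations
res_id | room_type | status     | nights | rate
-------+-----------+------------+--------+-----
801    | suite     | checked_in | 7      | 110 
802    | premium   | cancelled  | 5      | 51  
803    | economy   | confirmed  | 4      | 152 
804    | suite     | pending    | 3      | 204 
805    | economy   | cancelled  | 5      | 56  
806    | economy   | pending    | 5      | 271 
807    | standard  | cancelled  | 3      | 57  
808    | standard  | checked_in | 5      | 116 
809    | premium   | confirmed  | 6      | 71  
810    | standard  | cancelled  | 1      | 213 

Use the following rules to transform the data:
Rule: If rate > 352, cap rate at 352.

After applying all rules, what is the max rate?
271

Step 1: Original maximum rate = 271
Step 2: Check cap of 352 against maximum
Step 3: No records exceed the cap (max 271 <= cap 352), so no capping applies
Step 4: Maximum after transformation = 271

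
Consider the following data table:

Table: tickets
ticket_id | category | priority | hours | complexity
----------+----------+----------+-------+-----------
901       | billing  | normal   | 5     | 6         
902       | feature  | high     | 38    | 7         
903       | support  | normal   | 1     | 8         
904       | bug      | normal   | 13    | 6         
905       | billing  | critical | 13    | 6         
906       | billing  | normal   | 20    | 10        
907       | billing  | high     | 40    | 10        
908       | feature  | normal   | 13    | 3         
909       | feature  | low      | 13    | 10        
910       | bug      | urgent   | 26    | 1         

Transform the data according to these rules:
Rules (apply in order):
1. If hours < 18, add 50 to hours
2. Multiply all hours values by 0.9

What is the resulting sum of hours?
433.8

Step 1: Apply Rule 1 - Add 50 to records with hours < 18
  - 6 records affected: 58 + (6 × 50) = 358
  - Unaffected records: 124
  - Sum after Rule 1: 482
Step 2: Apply Rule 2 - Multiply all by 0.9
  - 482 × 0.9 = 433.8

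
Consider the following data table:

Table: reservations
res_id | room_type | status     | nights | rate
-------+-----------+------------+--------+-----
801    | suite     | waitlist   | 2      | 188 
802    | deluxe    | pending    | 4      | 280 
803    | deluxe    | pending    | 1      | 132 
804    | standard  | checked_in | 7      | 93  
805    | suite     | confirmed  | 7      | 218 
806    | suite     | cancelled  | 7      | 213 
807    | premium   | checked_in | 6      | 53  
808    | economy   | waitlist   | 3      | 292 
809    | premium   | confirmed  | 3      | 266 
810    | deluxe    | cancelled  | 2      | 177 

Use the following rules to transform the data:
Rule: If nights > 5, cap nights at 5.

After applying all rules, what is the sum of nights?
35

Step 1: 4 records have nights > 5
Step 2: These records originally summed to 27
Step 3: After capping: 4 × 5 = 20
Step 4: Unaffected records sum: 15
Step 5: Final sum = 20 + 15 = 35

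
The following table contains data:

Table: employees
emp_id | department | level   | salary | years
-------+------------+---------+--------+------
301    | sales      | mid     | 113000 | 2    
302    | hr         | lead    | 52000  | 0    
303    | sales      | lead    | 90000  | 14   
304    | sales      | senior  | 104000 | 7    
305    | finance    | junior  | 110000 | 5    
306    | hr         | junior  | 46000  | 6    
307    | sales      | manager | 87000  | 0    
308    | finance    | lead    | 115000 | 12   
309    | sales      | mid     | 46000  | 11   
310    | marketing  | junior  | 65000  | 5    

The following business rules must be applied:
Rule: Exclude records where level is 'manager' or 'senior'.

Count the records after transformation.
8

Step 1: Count records to exclude
  - 1 (manager) + 1 (senior) = 2 records
Step 2: Total records: 10
Step 3: Remaining = 10 - 2 = 8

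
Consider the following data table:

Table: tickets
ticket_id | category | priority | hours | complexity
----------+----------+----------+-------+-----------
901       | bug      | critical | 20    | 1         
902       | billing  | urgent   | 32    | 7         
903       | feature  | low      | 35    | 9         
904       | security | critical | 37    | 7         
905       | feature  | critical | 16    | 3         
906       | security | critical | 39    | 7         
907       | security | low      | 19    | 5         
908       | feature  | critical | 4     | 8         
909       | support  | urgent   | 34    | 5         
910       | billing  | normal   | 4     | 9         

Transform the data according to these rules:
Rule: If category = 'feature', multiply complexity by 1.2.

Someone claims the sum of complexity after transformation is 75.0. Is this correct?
No, the correct result is 65.0.

Step 1: Calculate the correct sum after transformation
Step 2: Apply multiplier 1.2 to records where category = 'feature'
Step 3: Correct result = 65.0
Step 4: Claimed result = 75.0
Step 5: 65.0 ≠ 75.0
Conclusion: The claimed result is incorrect. The correct answer is 65.0.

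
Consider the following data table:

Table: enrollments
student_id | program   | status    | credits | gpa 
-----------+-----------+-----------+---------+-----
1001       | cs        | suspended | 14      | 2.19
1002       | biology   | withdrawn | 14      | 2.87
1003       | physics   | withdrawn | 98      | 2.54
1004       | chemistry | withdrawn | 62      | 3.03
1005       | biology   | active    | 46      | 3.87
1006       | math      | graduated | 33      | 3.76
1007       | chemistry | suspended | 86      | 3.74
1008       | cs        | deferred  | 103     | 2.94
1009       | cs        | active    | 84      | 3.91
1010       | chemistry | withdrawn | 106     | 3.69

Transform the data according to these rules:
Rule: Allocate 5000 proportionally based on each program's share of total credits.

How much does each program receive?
biology: 464.4, chemistry: 1965.94, cs: 1555.73, math: 255.42, physics: 758.51

Step 1: Calculate total credits = 646
Step 2: Calculate each program's proportion:
  biology: 60/646 = 9.29% → 464.4
  chemistry: 254/646 = 39.32% → 1965.94
  cs: 201/646 = 31.11% → 1555.73
  math: 33/646 = 5.11% → 255.42
  physics: 98/646 = 15.17% → 758.51
Step 3: Verify: sum of allocations ≈ 5000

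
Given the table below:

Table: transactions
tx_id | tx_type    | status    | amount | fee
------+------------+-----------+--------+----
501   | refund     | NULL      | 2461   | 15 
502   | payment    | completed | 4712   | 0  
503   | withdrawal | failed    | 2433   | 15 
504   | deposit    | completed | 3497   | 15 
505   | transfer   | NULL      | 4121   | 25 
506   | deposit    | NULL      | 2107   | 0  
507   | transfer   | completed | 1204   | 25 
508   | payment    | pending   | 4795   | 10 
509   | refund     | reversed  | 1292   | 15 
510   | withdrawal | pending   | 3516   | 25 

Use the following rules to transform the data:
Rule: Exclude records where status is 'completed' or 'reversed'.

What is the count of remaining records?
6

Step 1: Count records to exclude
  - 3 (completed) + 1 (reversed) = 4 records
Step 2: Total records: 10
Step 3: Remaining = 10 - 4 = 6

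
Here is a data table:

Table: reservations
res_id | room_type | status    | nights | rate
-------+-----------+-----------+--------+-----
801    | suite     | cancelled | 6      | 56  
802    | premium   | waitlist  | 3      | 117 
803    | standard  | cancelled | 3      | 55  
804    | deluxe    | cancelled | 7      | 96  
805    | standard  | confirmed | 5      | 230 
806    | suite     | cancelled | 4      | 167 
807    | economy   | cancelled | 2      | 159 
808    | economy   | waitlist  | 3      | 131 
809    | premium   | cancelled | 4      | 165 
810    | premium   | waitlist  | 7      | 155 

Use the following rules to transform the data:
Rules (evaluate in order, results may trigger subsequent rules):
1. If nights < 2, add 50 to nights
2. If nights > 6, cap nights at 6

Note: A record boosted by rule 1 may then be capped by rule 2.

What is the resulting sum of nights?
42

Step 1: Apply rule 1 to records with nights < 2
  - 0 records get bonus of 50
  - Of these, 0 records then exceed 6 and get capped
Step 2: Apply rule 2 to records with nights > 6
  - 2 records (original) are capped
Step 3: Calculate final sum = 42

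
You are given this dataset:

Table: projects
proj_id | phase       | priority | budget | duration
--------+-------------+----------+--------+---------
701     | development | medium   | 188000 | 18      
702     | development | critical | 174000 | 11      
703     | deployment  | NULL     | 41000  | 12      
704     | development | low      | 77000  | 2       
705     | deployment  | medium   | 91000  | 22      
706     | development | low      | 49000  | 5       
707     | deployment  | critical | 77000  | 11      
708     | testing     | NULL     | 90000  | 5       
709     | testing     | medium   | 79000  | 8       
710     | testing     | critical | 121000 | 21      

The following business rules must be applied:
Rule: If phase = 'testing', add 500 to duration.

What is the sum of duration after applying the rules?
1615

Step 1: Count records where phase = 'testing': 3
Step 2: Total bonus added: 3 × 500 = 1500
Step 3: Original sum of duration: 115
Step 4: Final sum = 115 + 1500 = 1615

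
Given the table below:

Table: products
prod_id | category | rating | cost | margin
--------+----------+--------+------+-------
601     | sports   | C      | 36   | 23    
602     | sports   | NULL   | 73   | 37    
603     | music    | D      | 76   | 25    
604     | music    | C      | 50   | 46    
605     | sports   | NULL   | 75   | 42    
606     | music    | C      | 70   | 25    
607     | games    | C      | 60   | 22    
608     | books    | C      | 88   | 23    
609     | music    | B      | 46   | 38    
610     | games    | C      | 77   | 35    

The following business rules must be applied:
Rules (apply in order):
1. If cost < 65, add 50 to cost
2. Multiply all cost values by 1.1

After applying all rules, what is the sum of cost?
936.1

Step 1: Apply Rule 1 - Add 50 to records with cost < 65
  - 4 records affected: 192 + (4 × 50) = 392
  - Unaffected records: 459
  - Sum after Rule 1: 851
Step 2: Apply Rule 2 - Multiply all by 1.1
  - 851 × 1.1 = 936.1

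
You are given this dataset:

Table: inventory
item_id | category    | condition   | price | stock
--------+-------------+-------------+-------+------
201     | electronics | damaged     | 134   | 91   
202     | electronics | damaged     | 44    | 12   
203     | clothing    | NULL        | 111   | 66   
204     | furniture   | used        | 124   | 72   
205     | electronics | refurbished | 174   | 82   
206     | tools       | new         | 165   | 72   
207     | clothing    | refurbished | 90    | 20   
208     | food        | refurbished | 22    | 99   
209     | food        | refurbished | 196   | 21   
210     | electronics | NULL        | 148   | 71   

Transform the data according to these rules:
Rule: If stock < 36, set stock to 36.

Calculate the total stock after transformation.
661

Step 1: 3 records have stock < 36
Step 2: These records originally summed to 53
Step 3: After setting to minimum: 3 × 36 = 108
Step 4: Unaffected records sum: 553
Step 5: Final sum = 108 + 553 = 661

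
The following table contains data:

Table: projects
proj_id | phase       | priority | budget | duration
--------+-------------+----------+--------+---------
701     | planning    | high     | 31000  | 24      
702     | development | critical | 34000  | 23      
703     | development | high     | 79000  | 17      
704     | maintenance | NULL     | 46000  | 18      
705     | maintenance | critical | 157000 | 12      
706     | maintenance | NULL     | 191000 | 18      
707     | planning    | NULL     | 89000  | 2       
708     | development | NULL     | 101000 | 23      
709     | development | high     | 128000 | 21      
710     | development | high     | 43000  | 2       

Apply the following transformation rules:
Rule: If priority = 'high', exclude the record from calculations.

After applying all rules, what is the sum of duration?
96

Step 1: Identify records where priority = 'high'
Step 2: The excluded records sum to 64
Step 3: Original total duration = 160
Step 4: Remaining total = 160 - 64 = 96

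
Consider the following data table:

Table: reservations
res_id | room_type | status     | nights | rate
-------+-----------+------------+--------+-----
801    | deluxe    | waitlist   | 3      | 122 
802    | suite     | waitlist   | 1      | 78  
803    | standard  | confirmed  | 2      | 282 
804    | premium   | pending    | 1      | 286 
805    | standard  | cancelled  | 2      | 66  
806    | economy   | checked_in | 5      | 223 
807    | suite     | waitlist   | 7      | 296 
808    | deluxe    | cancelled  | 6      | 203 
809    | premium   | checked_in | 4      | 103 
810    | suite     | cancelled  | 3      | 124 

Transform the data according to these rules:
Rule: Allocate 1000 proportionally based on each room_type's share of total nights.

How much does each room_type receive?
deluxe: 264.71, economy: 147.06, premium: 147.06, standard: 117.65, suite: 323.53

Step 1: Calculate total nights = 34
Step 2: Calculate each room_type's proportion:
  deluxe: 9/34 = 26.47% → 264.71
  economy: 5/34 = 14.71% → 147.06
  premium: 5/34 = 14.71% → 147.06
  standard: 4/34 = 11.76% → 117.65
  suite: 11/34 = 32.35% → 323.53
Step 3: Verify: sum of allocations ≈ 1000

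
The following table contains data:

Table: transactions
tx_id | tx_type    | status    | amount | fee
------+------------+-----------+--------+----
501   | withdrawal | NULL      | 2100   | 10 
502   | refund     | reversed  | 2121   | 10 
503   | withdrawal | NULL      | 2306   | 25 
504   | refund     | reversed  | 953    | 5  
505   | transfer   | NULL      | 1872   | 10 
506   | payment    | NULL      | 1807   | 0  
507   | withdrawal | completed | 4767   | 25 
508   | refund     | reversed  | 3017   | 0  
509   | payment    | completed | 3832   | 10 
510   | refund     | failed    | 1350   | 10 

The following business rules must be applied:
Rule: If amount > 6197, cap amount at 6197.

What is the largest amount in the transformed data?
4767

Step 1: Original maximum amount = 4767
Step 2: Check cap of 6197 against maximum
Step 3: No records exceed the cap (max 4767 <= cap 6197), so no capping applies
Step 4: Maximum after transformation = 4767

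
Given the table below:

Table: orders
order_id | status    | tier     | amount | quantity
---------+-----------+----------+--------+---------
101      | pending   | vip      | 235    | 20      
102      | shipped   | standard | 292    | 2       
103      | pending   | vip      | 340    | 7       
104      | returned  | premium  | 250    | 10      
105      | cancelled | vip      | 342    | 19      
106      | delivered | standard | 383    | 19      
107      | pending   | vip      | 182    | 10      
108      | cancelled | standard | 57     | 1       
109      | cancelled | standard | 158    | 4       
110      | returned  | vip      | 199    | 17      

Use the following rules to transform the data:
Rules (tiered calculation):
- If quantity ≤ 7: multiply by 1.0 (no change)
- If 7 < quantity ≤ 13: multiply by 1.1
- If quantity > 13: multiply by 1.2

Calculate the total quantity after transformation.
126.0

Step 1: Tier 1 (quantity ≤ 7): 4 records, sum = 14 × 1.0 = 14.0
Step 2: Tier 2 (7 < quantity ≤ 13): 2 records, sum = 20 × 1.1 = 22.0
Step 3: Tier 3 (quantity > 13): 4 records, sum = 75 × 1.2 = 90.0
Step 4: Final sum = 14.0 + 22.0 + 90.0 = 126.0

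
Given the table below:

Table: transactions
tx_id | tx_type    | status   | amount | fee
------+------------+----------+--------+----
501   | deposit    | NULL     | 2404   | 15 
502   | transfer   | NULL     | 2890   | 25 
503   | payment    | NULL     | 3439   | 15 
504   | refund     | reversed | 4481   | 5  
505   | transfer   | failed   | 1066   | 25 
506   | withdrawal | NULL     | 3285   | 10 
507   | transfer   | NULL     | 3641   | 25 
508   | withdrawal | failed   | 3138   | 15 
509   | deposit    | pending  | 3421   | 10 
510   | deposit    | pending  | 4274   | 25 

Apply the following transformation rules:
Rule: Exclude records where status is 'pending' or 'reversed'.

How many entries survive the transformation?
7

Step 1: Count records to exclude
  - 2 (pending) + 1 (reversed) = 3 records
Step 2: Total records: 10
Step 3: Remaining = 10 - 3 = 7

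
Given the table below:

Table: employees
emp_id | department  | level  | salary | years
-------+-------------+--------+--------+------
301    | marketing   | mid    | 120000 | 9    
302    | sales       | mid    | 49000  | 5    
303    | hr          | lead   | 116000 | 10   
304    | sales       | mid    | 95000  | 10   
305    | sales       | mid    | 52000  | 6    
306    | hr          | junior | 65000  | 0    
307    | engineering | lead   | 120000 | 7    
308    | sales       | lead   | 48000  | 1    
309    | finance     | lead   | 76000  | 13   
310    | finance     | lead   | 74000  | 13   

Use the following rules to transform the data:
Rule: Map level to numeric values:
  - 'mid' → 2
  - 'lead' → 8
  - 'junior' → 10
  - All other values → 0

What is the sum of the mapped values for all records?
58

Step 1: Apply mapping to each record
Step 2: Count by status:
  'mid': 4 records × 2 = 8
  'lead': 5 records × 8 = 40
  'junior': 1 records × 10 = 10
Step 3: Sum all mapped values = 58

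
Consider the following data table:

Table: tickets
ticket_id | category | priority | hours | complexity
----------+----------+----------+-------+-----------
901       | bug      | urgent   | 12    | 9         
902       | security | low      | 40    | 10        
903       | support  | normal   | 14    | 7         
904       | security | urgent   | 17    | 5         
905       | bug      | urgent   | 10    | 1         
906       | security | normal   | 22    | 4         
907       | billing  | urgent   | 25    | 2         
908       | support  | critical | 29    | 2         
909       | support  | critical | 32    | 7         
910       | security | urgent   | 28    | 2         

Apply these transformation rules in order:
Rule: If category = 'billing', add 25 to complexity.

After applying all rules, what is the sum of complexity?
74

Step 1: Count records where category = 'billing': 1
Step 2: Total bonus added: 1 × 25 = 25
Step 3: Original sum of complexity: 49
Step 4: Final sum = 49 + 25 = 74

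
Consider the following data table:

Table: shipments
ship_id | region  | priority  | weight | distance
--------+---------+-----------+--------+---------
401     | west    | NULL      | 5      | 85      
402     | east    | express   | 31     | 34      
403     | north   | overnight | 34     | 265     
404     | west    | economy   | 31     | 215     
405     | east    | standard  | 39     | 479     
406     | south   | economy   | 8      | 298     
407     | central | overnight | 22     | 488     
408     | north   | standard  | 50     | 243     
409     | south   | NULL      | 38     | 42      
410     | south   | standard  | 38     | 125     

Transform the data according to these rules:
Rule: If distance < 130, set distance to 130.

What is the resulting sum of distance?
2508

Step 1: 4 records have distance < 130
Step 2: These records originally summed to 286
Step 3: After setting to minimum: 4 × 130 = 520
Step 4: Unaffected records sum: 1988
Step 5: Final sum = 520 + 1988 = 2508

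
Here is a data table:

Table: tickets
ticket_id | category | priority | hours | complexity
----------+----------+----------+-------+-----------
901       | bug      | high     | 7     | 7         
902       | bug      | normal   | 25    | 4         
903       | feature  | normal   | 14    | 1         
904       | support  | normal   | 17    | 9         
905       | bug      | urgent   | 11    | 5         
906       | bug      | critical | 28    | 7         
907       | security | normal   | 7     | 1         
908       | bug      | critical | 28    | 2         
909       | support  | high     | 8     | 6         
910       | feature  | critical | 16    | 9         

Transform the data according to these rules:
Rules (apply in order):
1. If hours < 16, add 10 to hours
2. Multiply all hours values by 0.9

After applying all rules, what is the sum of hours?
189.9

Step 1: Apply Rule 1 - Add 10 to records with hours < 16
  - 5 records affected: 47 + (5 × 10) = 97
  - Unaffected records: 114
  - Sum after Rule 1: 211
Step 2: Apply Rule 2 - Multiply all by 0.9
  - 211 × 0.9 = 189.9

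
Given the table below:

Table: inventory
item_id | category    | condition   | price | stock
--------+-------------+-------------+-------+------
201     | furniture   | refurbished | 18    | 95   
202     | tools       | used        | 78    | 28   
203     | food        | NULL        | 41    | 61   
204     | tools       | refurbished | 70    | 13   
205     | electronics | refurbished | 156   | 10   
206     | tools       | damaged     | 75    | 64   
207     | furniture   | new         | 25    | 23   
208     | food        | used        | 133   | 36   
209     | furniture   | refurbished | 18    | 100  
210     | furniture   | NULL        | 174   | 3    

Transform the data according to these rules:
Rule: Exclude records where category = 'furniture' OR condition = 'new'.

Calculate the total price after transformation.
553

Step 1: Find records where category = 'furniture' OR condition = 'new'
Step 2: 4 records match, summing to 235
Step 3: Original sum: 788
Step 4: Remaining sum = 788 - 235 = 553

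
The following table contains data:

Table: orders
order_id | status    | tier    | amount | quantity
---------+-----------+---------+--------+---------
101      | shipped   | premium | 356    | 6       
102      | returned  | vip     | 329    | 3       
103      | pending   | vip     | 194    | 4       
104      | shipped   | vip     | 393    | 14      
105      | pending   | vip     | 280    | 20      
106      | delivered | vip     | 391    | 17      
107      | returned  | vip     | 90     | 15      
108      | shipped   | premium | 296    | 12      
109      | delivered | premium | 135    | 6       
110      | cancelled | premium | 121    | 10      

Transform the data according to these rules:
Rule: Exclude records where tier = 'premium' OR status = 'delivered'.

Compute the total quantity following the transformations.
56

Step 1: Find records where tier = 'premium' OR status = 'delivered'
Step 2: 5 records match, summing to 51
Step 3: Original sum: 107
Step 4: Remaining sum = 107 - 51 = 56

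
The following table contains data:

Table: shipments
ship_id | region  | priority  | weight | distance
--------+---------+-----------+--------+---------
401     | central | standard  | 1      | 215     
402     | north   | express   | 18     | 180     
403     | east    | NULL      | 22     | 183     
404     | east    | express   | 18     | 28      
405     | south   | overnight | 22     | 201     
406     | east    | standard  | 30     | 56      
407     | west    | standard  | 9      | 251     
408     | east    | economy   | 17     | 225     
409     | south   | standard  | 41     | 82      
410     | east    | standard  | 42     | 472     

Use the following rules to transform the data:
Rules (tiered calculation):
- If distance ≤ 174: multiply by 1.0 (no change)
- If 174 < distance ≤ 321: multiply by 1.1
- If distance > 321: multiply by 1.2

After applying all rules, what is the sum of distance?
2112.9

Step 1: Tier 1 (distance ≤ 174): 3 records, sum = 166 × 1.0 = 166.0
Step 2: Tier 2 (174 < distance ≤ 321): 6 records, sum = 1255 × 1.1 = 1380.5
Step 3: Tier 3 (distance > 321): 1 records, sum = 472 × 1.2 = 566.4
Step 4: Final sum = 166.0 + 1380.5 + 566.4 = 2112.9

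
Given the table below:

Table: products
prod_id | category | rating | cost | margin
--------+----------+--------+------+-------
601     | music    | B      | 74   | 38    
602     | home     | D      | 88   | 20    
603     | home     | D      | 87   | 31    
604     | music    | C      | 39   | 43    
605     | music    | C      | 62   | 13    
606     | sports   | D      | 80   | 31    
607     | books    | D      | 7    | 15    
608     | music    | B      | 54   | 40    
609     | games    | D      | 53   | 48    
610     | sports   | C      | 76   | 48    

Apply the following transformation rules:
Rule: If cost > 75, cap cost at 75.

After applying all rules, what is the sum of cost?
589

Step 1: 4 records have cost > 75
Step 2: These records originally summed to 331
Step 3: After capping: 4 × 75 = 300
Step 4: Unaffected records sum: 289
Step 5: Final sum = 300 + 289 = 589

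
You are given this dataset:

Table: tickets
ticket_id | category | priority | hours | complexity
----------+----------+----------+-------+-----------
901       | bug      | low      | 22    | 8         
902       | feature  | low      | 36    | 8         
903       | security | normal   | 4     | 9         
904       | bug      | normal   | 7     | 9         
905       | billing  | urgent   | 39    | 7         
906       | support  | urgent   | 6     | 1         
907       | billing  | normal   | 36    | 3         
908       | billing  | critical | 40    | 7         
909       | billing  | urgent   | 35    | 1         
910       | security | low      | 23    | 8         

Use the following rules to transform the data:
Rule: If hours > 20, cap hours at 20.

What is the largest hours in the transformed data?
20

Step 1: Original maximum hours = 40
Step 2: Apply cap at 20
Step 3: 7 records had hours > 20 and were capped
Step 4: Maximum after transformation = 20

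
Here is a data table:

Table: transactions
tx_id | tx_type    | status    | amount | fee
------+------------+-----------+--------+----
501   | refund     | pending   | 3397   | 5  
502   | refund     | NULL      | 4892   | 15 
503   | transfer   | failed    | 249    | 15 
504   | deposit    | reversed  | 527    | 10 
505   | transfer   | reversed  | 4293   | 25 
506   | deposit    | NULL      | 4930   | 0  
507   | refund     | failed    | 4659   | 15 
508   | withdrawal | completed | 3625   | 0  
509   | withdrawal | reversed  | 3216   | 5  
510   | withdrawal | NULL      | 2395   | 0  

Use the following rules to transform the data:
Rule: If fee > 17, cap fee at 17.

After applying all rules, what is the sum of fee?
82

Step 1: 1 records have fee > 17
Step 2: These records originally summed to 25
Step 3: After capping: 1 × 17 = 17
Step 4: Unaffected records sum: 65
Step 5: Final sum = 17 + 65 = 82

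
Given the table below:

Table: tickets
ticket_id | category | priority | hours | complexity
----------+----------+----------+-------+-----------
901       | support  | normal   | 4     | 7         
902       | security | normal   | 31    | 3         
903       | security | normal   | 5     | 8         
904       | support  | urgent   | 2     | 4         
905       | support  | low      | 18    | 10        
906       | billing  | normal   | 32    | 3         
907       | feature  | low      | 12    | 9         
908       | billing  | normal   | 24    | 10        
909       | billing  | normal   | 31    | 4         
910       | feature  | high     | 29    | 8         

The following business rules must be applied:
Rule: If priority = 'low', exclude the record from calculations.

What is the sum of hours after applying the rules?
158

Step 1: Identify records where priority = 'low'
Step 2: The excluded records sum to 30
Step 3: Original total hours = 188
Step 4: Remaining total = 188 - 30 = 158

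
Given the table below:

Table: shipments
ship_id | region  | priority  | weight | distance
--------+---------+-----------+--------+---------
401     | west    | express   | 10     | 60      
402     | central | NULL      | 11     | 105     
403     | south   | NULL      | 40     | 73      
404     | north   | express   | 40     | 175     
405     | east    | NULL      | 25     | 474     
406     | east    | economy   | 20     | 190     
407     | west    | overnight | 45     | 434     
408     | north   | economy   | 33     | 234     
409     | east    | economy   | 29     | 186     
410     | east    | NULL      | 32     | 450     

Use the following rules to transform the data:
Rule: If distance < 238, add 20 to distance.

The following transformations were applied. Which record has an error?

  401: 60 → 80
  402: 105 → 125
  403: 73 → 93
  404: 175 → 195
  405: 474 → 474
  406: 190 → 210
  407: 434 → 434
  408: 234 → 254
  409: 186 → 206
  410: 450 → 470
Record 410 has an error. The correct transformed value should be 450, not 470.

Step 1: Check each record against the rule
Step 2: Record 410 has distance = 450
Step 3: Since 450 >= 238, the bonus should not have been applied
Step 4: Correct value = 450, but claimed value = 470
Conclusion: Record 410 has the error.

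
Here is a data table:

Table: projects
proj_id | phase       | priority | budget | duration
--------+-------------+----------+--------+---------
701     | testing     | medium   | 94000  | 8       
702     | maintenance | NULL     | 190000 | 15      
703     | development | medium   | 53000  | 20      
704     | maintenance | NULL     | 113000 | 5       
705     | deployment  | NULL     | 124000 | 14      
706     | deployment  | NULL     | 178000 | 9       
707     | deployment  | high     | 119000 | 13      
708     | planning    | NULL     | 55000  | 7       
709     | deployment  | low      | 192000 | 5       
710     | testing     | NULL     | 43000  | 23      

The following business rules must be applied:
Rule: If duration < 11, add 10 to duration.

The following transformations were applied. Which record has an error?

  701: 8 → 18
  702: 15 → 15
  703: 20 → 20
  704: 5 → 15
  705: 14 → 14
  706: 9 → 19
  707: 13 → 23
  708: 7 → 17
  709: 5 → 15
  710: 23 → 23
Record 707 has an error. The correct transformed value should be 13, not 23.

Step 1: Check each record against the rule
Step 2: Record 707 has duration = 13
Step 3: Since 13 >= 11, the bonus should not have been applied
Step 4: Correct value = 13, but claimed value = 23
Conclusion: Record 707 has the error.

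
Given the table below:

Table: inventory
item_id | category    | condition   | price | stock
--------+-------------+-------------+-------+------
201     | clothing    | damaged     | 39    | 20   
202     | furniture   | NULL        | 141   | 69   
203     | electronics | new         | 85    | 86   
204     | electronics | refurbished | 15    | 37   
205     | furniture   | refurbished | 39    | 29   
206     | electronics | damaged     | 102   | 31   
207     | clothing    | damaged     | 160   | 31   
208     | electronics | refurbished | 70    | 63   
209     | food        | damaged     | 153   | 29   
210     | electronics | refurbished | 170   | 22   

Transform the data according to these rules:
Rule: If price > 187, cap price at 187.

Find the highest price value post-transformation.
170

Step 1: Original maximum price = 170
Step 2: Check cap of 187 against maximum
Step 3: No records exceed the cap (max 170 <= cap 187), so no capping applies
Step 4: Maximum after transformation = 170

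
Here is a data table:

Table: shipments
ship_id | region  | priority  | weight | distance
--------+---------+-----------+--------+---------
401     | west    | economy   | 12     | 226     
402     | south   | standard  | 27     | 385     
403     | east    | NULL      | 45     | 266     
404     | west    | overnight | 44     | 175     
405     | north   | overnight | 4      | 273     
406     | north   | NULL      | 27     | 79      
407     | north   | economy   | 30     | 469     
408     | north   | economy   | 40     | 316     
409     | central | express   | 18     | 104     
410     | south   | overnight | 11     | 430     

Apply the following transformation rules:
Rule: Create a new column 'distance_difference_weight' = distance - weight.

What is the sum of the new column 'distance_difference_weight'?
2465

Step 1: For each record, compute distance - weight
Example calculations:
  226 - 12 = 214
  385 - 27 = 358
  266 - 45 = 221
  ...
Step 2: Sum all derived values
Step 3: Total = 2465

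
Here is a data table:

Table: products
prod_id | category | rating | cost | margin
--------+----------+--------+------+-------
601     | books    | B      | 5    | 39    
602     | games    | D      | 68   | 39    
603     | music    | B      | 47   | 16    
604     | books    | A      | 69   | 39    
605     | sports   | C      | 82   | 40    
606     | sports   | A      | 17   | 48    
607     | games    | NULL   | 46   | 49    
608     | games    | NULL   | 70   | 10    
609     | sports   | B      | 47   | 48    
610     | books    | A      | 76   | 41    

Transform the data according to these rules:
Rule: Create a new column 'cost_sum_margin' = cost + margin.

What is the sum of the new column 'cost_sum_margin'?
896

Step 1: For each record, compute cost + margin
Example calculations:
  5 + 39 = 44
  68 + 39 = 107
  47 + 16 = 63
  ...
Step 2: Sum all derived values
Step 3: Total = 896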